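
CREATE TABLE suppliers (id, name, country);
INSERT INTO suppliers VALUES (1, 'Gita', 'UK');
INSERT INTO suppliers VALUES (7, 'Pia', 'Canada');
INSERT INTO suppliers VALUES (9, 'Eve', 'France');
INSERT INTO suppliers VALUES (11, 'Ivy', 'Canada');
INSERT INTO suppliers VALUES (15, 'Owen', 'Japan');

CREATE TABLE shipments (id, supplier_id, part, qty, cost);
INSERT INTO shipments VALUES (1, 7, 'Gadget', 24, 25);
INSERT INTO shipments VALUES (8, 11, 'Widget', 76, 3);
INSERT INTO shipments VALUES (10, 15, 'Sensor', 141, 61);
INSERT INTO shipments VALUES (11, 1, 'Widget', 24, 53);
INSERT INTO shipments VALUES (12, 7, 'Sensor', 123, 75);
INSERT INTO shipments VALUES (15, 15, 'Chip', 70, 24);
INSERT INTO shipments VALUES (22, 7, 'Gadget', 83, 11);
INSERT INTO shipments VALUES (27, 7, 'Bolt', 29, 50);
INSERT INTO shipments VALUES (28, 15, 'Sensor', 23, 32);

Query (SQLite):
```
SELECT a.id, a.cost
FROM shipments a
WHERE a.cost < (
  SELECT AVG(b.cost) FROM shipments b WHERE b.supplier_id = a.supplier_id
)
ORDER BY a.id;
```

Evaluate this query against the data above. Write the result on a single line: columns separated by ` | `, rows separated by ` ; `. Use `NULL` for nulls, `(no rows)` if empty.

1 | 25 ; 15 | 24 ; 22 | 11 ; 28 | 32

For each shipments row a, compute AVG(cost) over rows sharing a.supplier_id.
Keep row a if a.cost < that per-group AVG.
  supplier_id=1: AVG(cost) = 53.0
  supplier_id=7: AVG(cost) = 40.25
  supplier_id=11: AVG(cost) = 3.0
  supplier_id=15: AVG(cost) = 39.0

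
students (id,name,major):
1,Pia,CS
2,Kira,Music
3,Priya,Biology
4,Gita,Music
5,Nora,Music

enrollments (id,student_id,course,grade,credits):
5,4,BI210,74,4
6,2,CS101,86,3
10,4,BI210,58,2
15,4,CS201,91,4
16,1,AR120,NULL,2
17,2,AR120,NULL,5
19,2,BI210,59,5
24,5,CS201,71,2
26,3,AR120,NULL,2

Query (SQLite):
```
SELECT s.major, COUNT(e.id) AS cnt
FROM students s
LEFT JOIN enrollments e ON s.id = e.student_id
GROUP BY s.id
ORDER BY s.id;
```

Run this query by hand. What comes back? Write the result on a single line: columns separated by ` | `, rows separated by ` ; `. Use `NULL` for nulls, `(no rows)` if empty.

CS | 1 ; Music | 3 ; Biology | 1 ; Music | 3 ; Music | 1

LEFT JOIN keeps every students row; unmatched ones get NULL for enrollments columns.
Group by students.id and compute COUNT(e.id). COUNT(col) of an all-NULL group is 0.
  1: ids {16} → COUNT(e.id)=1
  2: ids {6, 17, 19} → COUNT(e.id)=3
  3: ids {26} → COUNT(e.id)=1
  4: ids {5, 10, 15} → COUNT(e.id)=3
  5: ids {24} → COUNT(e.id)=1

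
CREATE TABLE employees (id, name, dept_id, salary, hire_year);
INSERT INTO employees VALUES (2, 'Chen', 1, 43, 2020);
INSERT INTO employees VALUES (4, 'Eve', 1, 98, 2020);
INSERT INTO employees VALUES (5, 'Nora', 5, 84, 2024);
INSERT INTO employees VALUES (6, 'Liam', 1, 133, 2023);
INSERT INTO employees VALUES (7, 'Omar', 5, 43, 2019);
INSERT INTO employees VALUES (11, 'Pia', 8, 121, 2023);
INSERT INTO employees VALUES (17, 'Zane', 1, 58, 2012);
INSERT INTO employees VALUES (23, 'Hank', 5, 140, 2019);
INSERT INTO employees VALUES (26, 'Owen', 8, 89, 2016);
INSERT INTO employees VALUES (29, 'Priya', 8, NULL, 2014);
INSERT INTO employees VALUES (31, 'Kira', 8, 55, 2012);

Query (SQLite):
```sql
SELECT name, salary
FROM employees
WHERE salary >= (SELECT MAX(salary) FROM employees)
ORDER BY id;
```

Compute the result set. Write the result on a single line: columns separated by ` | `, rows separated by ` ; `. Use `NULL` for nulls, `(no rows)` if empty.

Scalar subquery: MAX(salary) over all employees rows = 140.
Keep rows where salary >= that value.

Hank | 140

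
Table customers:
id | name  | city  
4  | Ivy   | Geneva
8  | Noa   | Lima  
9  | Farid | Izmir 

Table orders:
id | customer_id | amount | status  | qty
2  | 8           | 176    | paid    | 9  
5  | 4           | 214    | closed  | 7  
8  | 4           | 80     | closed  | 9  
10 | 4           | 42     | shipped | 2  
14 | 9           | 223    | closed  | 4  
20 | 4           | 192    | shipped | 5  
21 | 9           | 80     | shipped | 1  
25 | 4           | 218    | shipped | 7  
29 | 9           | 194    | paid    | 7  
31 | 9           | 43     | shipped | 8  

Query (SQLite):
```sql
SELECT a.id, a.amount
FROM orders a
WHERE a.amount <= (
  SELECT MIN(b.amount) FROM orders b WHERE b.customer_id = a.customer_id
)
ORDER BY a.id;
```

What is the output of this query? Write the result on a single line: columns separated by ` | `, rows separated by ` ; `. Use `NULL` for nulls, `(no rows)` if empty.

2 | 176 ; 10 | 42 ; 31 | 43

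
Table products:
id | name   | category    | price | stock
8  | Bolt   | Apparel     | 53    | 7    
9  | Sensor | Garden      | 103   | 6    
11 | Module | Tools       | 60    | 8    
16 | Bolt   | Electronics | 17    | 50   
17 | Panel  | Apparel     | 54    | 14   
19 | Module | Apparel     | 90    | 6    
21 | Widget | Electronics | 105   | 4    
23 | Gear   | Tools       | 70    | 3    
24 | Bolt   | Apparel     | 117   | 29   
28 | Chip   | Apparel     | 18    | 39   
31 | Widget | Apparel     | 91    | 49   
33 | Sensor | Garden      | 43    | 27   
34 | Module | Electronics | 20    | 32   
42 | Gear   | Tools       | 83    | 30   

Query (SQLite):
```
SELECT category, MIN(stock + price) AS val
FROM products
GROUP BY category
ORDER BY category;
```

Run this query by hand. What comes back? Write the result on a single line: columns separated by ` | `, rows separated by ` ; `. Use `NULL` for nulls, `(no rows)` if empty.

Apparel | 57 ; Electronics | 52 ; Garden | 70 ; Tools | 68

For each row compute stock + price.
Group by category; take MIN of the expression per group.
  Apparel: ids {8, 17, 19, 24, 28, 31} → MIN(stock + price)=57
  Electronics: ids {16, 21, 34} → MIN(stock + price)=52
  Garden: ids {9, 33} → MIN(stock + price)=70
  Tools: ids {11, 23, 42} → MIN(stock + price)=68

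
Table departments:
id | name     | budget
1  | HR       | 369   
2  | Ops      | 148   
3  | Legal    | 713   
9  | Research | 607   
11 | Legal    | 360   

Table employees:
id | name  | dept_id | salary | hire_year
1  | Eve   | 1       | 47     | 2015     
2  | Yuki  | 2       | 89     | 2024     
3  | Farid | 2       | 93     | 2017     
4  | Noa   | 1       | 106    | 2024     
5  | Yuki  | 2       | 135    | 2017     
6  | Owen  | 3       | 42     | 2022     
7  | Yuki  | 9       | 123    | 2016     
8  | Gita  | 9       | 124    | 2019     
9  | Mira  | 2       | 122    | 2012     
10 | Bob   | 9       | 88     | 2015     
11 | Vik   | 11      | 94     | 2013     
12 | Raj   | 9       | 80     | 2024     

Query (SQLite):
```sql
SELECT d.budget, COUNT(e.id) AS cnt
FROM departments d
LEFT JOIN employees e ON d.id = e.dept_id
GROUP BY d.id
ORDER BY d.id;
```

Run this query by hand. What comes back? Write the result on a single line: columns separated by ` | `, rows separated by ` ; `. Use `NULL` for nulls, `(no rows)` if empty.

LEFT JOIN keeps every departments row; unmatched ones get NULL for employees columns.
Group by departments.id and compute COUNT(e.id). COUNT(col) of an all-NULL group is 0.
  1: ids {1, 4} → COUNT(e.id)=2
  2: ids {2, 3, 5, 9} → COUNT(e.id)=4
  3: ids {6} → COUNT(e.id)=1
  9: ids {7, 8, 10, 12} → COUNT(e.id)=4
  11: ids {11} → COUNT(e.id)=1

369 | 2 ; 148 | 4 ; 713 | 1 ; 607 | 4 ; 360 | 1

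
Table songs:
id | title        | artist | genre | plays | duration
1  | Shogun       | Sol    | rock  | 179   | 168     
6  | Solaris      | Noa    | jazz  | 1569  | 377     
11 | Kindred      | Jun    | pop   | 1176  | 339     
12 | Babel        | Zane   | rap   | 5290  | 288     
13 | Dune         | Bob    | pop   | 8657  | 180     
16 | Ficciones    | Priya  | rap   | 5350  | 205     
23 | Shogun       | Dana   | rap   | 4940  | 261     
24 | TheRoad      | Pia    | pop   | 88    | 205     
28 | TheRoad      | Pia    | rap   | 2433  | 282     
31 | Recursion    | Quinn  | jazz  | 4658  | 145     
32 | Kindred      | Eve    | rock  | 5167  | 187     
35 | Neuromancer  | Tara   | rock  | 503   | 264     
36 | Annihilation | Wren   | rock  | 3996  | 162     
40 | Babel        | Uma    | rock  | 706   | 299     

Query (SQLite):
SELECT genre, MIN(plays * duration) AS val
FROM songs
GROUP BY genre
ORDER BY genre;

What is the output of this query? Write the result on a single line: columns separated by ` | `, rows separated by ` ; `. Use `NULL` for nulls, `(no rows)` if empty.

For each row compute plays * duration.
Group by genre; take MIN of the expression per group.
  jazz: ids {6, 31} → MIN(plays * duration)=591513
  pop: ids {11, 13, 24} → MIN(plays * duration)=18040
  rap: ids {12, 16, 23, 28} → MIN(plays * duration)=686106
  rock: ids {1, 32, 35, 36, 40} → MIN(plays * duration)=30072

jazz | 591513 ; pop | 18040 ; rap | 686106 ; rock | 30072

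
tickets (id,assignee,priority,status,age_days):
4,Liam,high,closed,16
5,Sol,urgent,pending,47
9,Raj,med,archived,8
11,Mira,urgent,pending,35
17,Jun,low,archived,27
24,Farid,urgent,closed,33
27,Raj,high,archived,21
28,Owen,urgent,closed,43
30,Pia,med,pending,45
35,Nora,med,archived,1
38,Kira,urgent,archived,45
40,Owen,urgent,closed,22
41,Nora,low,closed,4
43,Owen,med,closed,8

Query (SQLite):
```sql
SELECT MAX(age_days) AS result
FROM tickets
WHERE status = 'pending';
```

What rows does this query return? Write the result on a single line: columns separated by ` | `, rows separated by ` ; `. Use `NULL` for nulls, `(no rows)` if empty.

47

Rows where status='pending' → age_days values: [47, 35, 45].
MAX of non-NULL values = 47.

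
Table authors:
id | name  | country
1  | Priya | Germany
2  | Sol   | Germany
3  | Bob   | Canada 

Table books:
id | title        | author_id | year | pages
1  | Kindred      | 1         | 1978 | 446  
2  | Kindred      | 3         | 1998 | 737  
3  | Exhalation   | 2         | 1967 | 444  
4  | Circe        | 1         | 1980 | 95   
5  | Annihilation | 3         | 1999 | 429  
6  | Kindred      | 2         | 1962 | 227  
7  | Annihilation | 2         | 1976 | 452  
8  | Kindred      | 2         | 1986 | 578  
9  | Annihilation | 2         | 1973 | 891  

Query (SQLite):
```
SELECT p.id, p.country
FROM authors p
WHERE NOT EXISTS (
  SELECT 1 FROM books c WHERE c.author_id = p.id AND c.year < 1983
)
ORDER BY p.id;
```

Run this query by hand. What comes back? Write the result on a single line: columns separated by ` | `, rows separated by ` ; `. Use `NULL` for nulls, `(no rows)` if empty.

For each authors row, check whether any books with matching author_id has year < 1983.
Keep rows where that is false.

3 | Canada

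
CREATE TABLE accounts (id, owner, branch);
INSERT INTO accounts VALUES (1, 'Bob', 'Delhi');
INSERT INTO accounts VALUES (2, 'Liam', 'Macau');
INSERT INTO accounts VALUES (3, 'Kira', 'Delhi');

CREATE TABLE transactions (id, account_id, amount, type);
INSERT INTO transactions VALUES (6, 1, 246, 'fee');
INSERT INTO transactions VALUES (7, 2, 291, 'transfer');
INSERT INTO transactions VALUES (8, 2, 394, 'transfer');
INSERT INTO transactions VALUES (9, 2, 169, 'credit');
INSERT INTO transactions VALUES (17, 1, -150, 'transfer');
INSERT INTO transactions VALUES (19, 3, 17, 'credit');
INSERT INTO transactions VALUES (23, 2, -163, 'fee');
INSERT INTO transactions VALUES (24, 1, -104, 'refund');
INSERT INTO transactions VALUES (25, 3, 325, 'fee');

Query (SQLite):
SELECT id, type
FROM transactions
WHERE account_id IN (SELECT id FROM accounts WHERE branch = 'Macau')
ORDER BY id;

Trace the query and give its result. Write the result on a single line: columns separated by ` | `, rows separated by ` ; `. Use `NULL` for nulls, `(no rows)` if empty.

7 | transfer ; 8 | transfer ; 9 | credit ; 23 | fee

Inner query: accounts.id where branch = 'Macau'.
Outer: keep transactions rows whose account_id is in that set.
Inner query → {2}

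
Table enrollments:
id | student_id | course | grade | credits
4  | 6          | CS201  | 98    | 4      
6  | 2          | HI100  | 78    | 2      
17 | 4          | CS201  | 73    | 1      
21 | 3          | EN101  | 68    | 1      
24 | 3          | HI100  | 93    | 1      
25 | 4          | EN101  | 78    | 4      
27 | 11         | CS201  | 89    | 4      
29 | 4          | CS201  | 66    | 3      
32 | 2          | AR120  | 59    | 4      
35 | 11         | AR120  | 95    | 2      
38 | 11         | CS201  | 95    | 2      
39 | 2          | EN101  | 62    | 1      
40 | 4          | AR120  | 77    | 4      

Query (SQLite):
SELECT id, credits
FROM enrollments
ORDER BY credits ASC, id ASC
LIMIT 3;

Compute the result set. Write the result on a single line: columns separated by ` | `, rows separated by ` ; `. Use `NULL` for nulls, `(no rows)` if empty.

17 | 1 ; 21 | 1 ; 24 | 1

Sort by credits asc, tiebreak id asc: (1, id=17), (1, id=21), (1, id=24), (1, id=39), (2, id=6), (2, id=35) …. Take first 3.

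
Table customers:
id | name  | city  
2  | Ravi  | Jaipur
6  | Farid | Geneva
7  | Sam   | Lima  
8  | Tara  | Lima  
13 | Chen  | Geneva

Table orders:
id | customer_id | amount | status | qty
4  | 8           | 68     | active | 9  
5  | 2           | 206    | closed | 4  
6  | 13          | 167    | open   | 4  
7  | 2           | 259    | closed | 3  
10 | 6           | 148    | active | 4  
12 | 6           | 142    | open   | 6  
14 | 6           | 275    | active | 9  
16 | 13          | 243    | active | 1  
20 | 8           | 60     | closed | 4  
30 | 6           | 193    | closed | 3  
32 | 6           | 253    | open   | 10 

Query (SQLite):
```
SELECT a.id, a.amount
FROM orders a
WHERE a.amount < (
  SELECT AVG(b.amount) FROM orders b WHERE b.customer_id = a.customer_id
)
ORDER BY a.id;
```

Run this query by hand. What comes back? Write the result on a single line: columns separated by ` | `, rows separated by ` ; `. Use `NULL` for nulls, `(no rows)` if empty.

For each orders row a, compute AVG(amount) over rows sharing a.customer_id.
Keep row a if a.amount < that per-group AVG.
  customer_id=2: AVG(amount) = 232.5
  customer_id=6: AVG(amount) = 202.2
  customer_id=8: AVG(amount) = 64.0
  customer_id=13: AVG(amount) = 205.0

5 | 206 ; 6 | 167 ; 10 | 148 ; 12 | 142 ; 20 | 60 ; 30 | 193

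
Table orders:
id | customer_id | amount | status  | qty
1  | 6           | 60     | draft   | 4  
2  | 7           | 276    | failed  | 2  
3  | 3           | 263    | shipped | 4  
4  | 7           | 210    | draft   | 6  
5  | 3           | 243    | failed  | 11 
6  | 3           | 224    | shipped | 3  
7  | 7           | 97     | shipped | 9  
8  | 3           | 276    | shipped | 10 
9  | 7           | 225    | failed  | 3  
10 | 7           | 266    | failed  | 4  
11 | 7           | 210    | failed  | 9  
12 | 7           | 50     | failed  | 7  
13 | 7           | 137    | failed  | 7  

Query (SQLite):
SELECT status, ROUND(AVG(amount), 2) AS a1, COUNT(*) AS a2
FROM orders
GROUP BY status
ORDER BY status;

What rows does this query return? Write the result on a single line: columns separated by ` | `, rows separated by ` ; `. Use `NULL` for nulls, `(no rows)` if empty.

draft | 135 | 2 ; failed | 201 | 7 ; shipped | 215 | 4

Group orders by status.
Per group compute: ROUND(AVG(amount), 2), COUNT(*).
  draft: ids {1, 4} → ROUND(AVG(amount), 2)=135, COUNT(*)=2
  failed: ids {2, 5, 9, 10, 11, 12, 13} → ROUND(AVG(amount), 2)=201, COUNT(*)=7
  shipped: ids {3, 6, 7, 8} → ROUND(AVG(amount), 2)=215, COUNT(*)=4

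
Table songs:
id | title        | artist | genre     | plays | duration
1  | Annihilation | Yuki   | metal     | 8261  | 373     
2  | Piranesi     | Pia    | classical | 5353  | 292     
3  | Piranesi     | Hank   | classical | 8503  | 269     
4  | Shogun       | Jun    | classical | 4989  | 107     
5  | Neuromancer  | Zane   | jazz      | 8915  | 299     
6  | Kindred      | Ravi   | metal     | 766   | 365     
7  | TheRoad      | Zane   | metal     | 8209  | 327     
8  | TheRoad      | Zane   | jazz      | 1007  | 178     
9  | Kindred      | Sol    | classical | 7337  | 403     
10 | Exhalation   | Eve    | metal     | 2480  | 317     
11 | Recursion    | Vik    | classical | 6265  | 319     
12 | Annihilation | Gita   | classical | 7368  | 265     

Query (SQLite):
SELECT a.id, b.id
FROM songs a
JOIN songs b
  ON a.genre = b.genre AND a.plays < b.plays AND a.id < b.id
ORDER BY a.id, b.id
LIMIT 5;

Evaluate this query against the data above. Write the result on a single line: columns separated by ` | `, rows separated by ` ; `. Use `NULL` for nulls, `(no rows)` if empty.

2 | 3 ; 2 | 9 ; 2 | 11 ; 2 | 12 ; 4 | 9

Pairs (a,b) with same genre, a.plays < b.plays, a.id < b.id.
genre groups: classical:{2,3,4,9,11,12} jazz:{5,8} metal:{1,6,7,10}
Ordered by (a.id, b.id); first 5.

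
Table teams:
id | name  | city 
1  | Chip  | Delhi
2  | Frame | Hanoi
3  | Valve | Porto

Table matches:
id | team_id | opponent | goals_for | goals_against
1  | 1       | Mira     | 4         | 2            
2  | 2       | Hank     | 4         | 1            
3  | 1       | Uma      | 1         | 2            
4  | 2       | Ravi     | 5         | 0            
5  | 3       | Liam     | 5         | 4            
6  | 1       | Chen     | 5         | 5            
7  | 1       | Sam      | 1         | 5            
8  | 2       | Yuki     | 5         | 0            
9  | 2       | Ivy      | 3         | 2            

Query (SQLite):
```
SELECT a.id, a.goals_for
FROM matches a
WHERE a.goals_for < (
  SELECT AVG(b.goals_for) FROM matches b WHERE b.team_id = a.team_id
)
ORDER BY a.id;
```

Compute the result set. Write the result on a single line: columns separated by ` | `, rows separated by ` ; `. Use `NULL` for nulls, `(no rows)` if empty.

2 | 4 ; 3 | 1 ; 7 | 1 ; 9 | 3

For each matches row a, compute AVG(goals_for) over rows sharing a.team_id.
Keep row a if a.goals_for < that per-group AVG.
  team_id=1: AVG(goals_for) = 2.75
  team_id=2: AVG(goals_for) = 4.25
  team_id=3: AVG(goals_for) = 5.0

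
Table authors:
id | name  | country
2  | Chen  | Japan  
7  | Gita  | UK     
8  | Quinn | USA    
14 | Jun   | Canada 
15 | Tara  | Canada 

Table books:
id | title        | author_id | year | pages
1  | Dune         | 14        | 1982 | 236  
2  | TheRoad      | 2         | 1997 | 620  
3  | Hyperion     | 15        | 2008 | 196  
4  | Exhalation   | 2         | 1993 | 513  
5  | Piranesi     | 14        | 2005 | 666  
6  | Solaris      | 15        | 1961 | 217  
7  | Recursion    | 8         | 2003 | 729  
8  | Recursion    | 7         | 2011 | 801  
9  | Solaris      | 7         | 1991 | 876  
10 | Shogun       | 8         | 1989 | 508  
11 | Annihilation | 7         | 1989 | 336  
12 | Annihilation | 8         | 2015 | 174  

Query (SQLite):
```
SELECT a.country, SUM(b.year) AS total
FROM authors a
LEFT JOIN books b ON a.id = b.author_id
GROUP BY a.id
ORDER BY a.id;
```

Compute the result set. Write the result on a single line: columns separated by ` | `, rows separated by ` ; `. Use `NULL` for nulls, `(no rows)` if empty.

LEFT JOIN keeps every authors row; unmatched ones get NULL for books columns.
Group by authors.id and compute SUM(b.year). SUM over an all-NULL group is NULL.
  2: ids {2, 4} → SUM(b.year)=3990
  7: ids {8, 9, 11} → SUM(b.year)=5991
  8: ids {7, 10, 12} → SUM(b.year)=6007
  14: ids {1, 5} → SUM(b.year)=3987
  15: ids {3, 6} → SUM(b.year)=3969

Japan | 3990 ; UK | 5991 ; USA | 6007 ; Canada | 3987 ; Canada | 3969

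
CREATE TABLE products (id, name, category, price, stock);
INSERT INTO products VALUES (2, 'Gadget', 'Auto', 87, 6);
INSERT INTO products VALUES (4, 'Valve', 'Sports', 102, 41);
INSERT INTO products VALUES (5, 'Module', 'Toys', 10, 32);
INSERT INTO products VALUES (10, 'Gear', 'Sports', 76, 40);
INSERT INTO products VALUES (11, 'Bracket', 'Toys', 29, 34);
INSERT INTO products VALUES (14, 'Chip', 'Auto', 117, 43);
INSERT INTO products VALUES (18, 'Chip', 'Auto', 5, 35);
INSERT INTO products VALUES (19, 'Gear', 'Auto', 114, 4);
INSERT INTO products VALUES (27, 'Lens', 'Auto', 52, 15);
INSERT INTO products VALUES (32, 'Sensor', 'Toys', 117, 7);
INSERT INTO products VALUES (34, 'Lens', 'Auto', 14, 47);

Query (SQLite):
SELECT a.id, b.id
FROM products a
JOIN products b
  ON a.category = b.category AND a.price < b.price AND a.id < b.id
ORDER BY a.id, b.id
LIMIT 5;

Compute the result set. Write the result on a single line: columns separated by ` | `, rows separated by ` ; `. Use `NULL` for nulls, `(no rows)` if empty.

2 | 14 ; 2 | 19 ; 5 | 11 ; 5 | 32 ; 11 | 32

Pairs (a,b) with same category, a.price < b.price, a.id < b.id.
category groups: Auto:{2,14,18,19,27,34} Sports:{4,10} Toys:{5,11,32}
Ordered by (a.id, b.id); first 5.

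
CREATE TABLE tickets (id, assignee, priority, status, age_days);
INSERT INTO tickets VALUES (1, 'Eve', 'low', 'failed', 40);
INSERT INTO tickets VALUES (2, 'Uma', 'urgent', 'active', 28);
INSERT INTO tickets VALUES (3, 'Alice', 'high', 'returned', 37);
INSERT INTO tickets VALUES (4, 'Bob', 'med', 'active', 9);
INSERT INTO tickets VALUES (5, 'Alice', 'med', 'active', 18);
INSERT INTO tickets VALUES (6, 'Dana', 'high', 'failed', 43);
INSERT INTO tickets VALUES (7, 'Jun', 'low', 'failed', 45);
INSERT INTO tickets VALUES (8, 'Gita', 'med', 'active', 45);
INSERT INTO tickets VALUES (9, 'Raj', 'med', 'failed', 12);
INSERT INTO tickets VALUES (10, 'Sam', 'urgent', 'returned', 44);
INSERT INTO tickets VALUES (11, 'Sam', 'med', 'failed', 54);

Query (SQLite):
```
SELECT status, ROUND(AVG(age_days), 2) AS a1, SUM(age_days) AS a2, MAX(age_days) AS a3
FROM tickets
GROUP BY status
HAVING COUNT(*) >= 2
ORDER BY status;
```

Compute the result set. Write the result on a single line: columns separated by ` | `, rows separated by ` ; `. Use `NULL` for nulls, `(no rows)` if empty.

active | 25 | 100 | 45 ; failed | 38.8 | 194 | 54 ; returned | 40.5 | 81 | 44

Group tickets by status.
Per group compute: ROUND(AVG(age_days), 2), SUM(age_days), MAX(age_days).
HAVING: drop groups with fewer than 2 rows.
  active: ids {2, 4, 5, 8} → ROUND(AVG(age_days), 2)=25, SUM(age_days)=100, MAX(age_days)=45
  failed: ids {1, 6, 7, 9, 11} → ROUND(AVG(age_days), 2)=38.8, SUM(age_days)=194, MAX(age_days)=54
  returned: ids {3, 10} → ROUND(AVG(age_days), 2)=40.5, SUM(age_days)=81, MAX(age_days)=44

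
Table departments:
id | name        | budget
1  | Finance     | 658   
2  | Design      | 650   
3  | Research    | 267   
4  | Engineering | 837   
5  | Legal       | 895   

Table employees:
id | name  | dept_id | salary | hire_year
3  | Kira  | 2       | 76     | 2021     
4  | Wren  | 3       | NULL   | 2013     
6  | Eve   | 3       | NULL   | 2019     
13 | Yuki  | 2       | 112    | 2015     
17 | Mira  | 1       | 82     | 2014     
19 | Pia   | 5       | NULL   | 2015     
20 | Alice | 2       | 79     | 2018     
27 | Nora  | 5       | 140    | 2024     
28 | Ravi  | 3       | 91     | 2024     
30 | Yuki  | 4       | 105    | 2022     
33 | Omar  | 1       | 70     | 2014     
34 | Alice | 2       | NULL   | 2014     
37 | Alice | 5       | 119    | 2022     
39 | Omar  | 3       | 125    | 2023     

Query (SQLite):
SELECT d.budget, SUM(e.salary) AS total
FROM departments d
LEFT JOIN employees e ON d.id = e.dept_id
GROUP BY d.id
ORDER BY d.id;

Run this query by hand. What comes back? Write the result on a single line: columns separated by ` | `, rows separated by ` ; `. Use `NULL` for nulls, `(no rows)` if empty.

LEFT JOIN keeps every departments row; unmatched ones get NULL for employees columns.
Group by departments.id and compute SUM(e.salary). SUM over an all-NULL group is NULL.
  1: ids {17, 33} → SUM(e.salary)=152
  2: ids {3, 13, 20, 34} → SUM(e.salary)=267
  3: ids {4, 6, 28, 39} → SUM(e.salary)=216
  4: ids {30} → SUM(e.salary)=105
  5: ids {19, 27, 37} → SUM(e.salary)=259

658 | 152 ; 650 | 267 ; 267 | 216 ; 837 | 105 ; 895 | 259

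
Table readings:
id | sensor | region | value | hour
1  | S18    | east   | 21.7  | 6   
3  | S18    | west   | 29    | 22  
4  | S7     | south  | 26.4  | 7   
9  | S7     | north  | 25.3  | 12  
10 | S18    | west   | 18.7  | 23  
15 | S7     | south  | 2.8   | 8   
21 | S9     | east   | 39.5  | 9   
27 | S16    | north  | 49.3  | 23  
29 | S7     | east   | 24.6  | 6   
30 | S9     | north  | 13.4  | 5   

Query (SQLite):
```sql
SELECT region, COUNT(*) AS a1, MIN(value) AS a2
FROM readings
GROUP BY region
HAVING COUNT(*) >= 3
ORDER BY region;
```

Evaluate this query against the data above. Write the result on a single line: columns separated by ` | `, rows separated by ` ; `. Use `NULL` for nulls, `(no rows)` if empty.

east | 3 | 21.7 ; north | 3 | 13.4

Group readings by region.
Per group compute: COUNT(*), MIN(value).
HAVING: drop groups with fewer than 3 rows.
  east: ids {1, 21, 29} → COUNT(*)=3, MIN(value)=21.7
  north: ids {9, 27, 30} → COUNT(*)=3, MIN(value)=13.4
  south: ids {4, 15} → COUNT(*)=2, MIN(value)=2.8
  west: ids {3, 10} → COUNT(*)=2, MIN(value)=18.7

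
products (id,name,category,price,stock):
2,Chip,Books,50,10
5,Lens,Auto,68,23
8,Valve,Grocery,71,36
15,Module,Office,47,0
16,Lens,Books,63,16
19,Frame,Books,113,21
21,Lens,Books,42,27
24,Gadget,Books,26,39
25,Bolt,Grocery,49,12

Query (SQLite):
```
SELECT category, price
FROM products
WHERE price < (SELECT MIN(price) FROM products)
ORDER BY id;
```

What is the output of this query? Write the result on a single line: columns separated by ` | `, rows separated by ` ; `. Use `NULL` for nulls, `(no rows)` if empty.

Scalar subquery: MIN(price) over all products rows = 26.
Keep rows where price < that value.

(no rows)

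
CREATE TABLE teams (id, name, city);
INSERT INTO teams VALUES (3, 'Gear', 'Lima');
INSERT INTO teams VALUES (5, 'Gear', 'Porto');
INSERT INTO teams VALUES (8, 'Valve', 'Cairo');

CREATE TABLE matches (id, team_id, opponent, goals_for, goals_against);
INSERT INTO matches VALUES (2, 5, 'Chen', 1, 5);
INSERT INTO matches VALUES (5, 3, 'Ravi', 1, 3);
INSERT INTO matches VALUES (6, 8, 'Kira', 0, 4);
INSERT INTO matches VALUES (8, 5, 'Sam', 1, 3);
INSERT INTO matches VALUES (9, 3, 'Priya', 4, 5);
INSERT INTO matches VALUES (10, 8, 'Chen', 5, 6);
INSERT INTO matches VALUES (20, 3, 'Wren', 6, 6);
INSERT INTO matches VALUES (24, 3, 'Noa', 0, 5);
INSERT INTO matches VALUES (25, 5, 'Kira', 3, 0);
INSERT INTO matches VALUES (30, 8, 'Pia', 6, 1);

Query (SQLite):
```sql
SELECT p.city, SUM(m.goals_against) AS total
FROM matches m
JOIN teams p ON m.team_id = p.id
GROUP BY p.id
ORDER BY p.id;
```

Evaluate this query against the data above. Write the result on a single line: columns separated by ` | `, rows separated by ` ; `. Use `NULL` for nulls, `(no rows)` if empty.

Join each matches row to its teams via team_id.
Group joined rows by teams.id; compute SUM(m.goals_against) per group.
  3: ids {5, 9, 20, 24} → SUM(m.goals_against)=19
  5: ids {2, 8, 25} → SUM(m.goals_against)=8
  8: ids {6, 10, 30} → SUM(m.goals_against)=11

Lima | 19 ; Porto | 8 ; Cairo | 11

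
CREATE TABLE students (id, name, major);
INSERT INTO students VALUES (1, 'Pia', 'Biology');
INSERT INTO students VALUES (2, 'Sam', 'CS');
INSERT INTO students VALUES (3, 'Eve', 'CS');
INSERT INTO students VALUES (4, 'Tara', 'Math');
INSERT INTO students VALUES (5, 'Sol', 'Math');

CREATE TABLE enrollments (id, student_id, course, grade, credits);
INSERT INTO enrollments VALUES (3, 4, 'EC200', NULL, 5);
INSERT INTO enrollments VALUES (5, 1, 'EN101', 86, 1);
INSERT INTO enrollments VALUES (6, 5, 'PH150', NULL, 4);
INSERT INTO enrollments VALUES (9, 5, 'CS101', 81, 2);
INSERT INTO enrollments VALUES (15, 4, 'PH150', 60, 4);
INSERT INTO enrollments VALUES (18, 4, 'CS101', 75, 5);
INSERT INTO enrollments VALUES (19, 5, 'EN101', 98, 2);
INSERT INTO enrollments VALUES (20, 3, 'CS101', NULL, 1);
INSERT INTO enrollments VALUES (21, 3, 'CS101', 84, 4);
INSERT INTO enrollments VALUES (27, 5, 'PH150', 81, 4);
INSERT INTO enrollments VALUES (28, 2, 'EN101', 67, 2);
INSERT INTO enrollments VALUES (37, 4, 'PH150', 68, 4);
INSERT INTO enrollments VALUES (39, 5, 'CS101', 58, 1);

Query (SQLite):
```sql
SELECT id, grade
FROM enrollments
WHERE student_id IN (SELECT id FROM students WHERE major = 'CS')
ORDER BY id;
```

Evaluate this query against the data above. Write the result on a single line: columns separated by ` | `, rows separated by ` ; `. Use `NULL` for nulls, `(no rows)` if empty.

Inner query: students.id where major = 'CS'.
Outer: keep enrollments rows whose student_id is in that set.
Inner query → {2, 3}

20 | NULL ; 21 | 84 ; 28 | 67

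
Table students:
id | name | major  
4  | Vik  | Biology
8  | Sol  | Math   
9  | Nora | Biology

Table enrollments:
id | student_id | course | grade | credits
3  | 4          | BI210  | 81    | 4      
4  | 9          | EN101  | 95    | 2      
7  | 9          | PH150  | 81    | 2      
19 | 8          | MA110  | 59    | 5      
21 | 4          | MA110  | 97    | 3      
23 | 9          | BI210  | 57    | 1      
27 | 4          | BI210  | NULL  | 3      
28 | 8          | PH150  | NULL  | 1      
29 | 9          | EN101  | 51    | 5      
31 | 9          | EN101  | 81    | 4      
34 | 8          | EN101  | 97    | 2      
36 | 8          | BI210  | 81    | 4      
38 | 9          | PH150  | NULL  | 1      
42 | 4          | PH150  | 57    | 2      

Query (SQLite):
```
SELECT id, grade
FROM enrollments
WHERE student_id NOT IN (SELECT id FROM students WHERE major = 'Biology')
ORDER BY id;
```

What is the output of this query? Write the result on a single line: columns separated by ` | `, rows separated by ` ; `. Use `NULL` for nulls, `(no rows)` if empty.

Inner query: students.id where major = 'Biology'.
Outer: keep enrollments rows whose student_id is not in that set.
Inner query → {4, 9}

19 | 59 ; 28 | NULL ; 34 | 97 ; 36 | 81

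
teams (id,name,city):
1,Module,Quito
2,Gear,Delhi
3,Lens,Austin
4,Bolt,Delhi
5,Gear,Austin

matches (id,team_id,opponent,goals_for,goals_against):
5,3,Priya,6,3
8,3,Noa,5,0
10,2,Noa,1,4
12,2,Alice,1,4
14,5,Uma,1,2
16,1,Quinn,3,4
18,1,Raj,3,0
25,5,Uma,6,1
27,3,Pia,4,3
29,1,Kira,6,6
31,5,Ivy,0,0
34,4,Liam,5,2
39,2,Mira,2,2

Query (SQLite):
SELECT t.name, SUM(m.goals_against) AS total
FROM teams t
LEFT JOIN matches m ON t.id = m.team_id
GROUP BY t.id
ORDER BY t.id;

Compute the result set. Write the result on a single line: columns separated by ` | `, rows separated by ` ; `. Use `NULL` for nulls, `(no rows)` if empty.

LEFT JOIN keeps every teams row; unmatched ones get NULL for matches columns.
Group by teams.id and compute SUM(m.goals_against). SUM over an all-NULL group is NULL.
  1: ids {16, 18, 29} → SUM(m.goals_against)=10
  2: ids {10, 12, 39} → SUM(m.goals_against)=10
  3: ids {5, 8, 27} → SUM(m.goals_against)=6
  4: ids {34} → SUM(m.goals_against)=2
  5: ids {14, 25, 31} → SUM(m.goals_against)=3

Module | 10 ; Gear | 10 ; Lens | 6 ; Bolt | 2 ; Gear | 3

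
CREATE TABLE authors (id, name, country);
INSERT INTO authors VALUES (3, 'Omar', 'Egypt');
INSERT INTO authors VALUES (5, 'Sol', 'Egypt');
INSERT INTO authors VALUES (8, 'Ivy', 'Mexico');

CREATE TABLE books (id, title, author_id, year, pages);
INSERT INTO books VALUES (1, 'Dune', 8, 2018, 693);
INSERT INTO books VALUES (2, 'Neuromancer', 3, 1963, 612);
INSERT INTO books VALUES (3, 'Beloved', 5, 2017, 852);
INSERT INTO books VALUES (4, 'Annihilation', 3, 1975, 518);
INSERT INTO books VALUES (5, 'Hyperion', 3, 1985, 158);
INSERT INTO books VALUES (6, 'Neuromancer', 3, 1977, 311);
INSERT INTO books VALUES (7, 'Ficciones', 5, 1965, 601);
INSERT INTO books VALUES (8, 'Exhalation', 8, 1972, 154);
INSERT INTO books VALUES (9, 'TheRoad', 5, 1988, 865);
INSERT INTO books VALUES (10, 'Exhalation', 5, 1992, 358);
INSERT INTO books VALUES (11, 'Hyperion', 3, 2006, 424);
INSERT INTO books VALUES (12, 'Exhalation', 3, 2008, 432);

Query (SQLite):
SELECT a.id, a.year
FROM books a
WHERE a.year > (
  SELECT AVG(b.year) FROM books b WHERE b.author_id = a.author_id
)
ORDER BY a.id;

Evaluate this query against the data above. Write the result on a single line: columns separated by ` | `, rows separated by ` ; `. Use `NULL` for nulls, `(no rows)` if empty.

1 | 2018 ; 3 | 2017 ; 10 | 1992 ; 11 | 2006 ; 12 | 2008

For each books row a, compute AVG(year) over rows sharing a.author_id.
Keep row a if a.year > that per-group AVG.
  author_id=3: AVG(year) = 1985.666667
  author_id=5: AVG(year) = 1990.5
  author_id=8: AVG(year) = 1995.0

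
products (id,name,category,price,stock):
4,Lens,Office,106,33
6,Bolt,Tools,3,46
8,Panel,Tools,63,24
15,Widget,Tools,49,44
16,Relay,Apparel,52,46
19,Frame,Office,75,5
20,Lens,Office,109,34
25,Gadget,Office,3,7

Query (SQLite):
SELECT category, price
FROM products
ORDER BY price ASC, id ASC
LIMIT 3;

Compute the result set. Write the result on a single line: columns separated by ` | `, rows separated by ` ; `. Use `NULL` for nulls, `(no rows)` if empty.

Tools | 3 ; Office | 3 ; Tools | 49

Sort by price asc, tiebreak id asc: (3, id=6), (3, id=25), (49, id=15), (52, id=16), (63, id=8), (75, id=19) …. Take first 3.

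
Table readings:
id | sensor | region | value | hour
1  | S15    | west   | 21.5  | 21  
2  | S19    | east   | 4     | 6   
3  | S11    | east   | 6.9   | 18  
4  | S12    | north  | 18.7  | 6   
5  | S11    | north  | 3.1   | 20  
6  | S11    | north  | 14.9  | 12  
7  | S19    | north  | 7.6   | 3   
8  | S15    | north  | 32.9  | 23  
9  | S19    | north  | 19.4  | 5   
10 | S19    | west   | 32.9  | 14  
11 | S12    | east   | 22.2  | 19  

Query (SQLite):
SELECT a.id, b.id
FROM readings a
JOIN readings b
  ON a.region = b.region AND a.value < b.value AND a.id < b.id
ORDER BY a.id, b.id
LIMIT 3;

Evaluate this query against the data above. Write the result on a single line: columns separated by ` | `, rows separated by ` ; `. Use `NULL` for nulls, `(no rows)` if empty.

1 | 10 ; 2 | 3 ; 2 | 11

Pairs (a,b) with same region, a.value < b.value, a.id < b.id.
region groups: east:{2,3,11} north:{4,5,6,7,8,9} west:{1,10}
Ordered by (a.id, b.id); first 3.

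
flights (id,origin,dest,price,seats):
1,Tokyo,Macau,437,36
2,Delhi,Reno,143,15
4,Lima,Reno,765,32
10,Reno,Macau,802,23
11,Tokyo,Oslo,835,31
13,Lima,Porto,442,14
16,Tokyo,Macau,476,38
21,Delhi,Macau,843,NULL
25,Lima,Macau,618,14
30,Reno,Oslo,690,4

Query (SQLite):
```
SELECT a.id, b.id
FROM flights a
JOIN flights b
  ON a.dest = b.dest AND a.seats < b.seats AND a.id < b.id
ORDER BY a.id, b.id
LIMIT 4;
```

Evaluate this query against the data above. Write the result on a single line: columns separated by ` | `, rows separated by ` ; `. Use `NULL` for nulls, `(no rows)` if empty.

Pairs (a,b) with same dest, a.seats < b.seats, a.id < b.id.
dest groups: Macau:{1,10,16,21,25} Oslo:{11,30} Porto:{13} Reno:{2,4}
Ordered by (a.id, b.id); first 4.

1 | 16 ; 2 | 4 ; 10 | 16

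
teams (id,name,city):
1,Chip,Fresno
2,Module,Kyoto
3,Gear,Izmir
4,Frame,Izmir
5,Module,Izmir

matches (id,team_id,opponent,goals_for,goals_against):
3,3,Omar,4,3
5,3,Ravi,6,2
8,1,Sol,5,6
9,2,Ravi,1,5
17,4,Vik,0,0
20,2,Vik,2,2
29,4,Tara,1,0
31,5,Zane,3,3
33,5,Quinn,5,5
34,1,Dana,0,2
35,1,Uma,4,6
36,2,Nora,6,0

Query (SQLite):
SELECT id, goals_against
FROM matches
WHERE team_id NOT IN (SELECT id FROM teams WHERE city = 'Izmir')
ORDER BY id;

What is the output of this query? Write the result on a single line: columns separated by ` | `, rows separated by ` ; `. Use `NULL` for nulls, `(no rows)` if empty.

Inner query: teams.id where city = 'Izmir'.
Outer: keep matches rows whose team_id is not in that set.
Inner query → {3, 4, 5}

8 | 6 ; 9 | 5 ; 20 | 2 ; 34 | 2 ; 35 | 6 ; 36 | 0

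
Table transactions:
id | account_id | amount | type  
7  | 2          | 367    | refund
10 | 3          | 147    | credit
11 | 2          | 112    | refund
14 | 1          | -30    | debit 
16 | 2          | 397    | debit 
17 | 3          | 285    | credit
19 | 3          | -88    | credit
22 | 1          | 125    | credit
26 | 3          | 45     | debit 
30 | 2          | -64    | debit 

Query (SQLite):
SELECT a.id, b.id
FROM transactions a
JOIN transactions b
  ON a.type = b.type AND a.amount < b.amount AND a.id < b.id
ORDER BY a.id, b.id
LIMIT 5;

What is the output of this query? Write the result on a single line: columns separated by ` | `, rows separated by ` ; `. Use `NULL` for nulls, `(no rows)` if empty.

10 | 17 ; 14 | 16 ; 14 | 26 ; 19 | 22

Pairs (a,b) with same type, a.amount < b.amount, a.id < b.id.
type groups: credit:{10,17,19,22} debit:{14,16,26,30} refund:{7,11}
Ordered by (a.id, b.id); first 5.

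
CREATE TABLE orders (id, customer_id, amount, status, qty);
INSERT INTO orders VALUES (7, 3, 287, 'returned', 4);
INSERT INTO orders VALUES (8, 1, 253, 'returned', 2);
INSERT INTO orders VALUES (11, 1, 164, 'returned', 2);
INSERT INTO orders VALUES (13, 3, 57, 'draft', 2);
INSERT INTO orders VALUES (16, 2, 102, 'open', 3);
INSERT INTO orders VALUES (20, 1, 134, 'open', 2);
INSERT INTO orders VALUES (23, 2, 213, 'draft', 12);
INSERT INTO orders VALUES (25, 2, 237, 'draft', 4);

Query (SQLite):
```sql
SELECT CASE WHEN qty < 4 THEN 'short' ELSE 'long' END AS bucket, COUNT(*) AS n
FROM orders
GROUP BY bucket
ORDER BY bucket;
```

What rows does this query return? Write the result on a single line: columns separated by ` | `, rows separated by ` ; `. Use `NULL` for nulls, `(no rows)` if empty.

long | 3 ; short | 5

Bucket rows by qty < 4 → 'short' else 'long'; count each bucket.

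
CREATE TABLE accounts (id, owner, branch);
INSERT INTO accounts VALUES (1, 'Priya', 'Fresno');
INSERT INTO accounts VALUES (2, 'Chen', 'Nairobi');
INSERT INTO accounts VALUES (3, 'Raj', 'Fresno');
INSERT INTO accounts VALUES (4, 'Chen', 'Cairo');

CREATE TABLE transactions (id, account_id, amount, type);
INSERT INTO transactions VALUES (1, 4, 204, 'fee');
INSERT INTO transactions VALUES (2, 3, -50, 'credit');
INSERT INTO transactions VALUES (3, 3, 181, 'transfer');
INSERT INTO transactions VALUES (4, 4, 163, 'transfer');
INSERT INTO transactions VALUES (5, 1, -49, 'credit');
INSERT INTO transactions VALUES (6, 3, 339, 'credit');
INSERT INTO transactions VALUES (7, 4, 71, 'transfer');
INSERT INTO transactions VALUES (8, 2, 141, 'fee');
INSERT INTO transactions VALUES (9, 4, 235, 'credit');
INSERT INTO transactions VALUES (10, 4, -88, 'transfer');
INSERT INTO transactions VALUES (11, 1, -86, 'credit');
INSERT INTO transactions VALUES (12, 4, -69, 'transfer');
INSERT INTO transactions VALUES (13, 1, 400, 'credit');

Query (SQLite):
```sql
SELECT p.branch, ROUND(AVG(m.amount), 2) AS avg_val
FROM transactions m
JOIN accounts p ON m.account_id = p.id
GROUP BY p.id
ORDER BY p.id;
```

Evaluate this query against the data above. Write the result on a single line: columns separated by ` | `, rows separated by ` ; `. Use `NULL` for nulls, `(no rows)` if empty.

Fresno | 88.33 ; Nairobi | 141 ; Fresno | 156.67 ; Cairo | 86

Join each transactions row to its accounts via account_id.
Group joined rows by accounts.id; compute ROUND(AVG(m.amount), 2) per group.
  1: ids {5, 11, 13} → ROUND(AVG(m.amount), 2)=88.33
  2: ids {8} → ROUND(AVG(m.amount), 2)=141
  3: ids {2, 3, 6} → ROUND(AVG(m.amount), 2)=156.67
  4: ids {1, 4, 7, 9, 10, 12} → ROUND(AVG(m.amount), 2)=86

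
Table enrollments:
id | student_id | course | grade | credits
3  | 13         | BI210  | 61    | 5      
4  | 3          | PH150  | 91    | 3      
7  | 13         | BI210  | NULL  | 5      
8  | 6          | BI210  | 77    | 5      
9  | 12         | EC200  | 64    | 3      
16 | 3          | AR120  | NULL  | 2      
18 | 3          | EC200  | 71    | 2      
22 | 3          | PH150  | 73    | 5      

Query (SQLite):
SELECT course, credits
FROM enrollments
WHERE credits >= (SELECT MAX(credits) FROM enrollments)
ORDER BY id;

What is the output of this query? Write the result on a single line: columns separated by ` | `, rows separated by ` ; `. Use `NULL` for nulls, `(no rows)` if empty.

BI210 | 5 ; BI210 | 5 ; BI210 | 5 ; PH150 | 5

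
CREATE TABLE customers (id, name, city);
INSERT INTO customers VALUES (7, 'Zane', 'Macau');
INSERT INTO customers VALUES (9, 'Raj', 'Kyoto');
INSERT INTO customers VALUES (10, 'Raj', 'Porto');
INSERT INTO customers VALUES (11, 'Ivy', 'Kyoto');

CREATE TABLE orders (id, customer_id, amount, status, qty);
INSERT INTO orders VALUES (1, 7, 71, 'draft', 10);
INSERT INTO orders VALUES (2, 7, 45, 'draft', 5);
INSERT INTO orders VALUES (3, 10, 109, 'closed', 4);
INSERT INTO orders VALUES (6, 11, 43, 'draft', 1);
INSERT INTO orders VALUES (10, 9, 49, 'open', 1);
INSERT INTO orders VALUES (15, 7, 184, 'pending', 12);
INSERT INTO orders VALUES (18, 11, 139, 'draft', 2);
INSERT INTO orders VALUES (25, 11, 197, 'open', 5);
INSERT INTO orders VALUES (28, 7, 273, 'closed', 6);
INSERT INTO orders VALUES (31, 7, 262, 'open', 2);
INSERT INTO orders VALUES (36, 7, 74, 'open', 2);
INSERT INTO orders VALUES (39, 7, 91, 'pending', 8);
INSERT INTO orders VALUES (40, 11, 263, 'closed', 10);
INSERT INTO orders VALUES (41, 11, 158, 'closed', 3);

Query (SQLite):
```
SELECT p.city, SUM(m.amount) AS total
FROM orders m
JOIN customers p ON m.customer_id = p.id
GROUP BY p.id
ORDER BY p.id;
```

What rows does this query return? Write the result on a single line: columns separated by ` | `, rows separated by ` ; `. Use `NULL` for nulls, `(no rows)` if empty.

Join each orders row to its customers via customer_id.
Group joined rows by customers.id; compute SUM(m.amount) per group.
  7: ids {1, 2, 15, 28, 31, 36, 39} → SUM(m.amount)=1000
  9: ids {10} → SUM(m.amount)=49
  10: ids {3} → SUM(m.amount)=109
  11: ids {6, 18, 25, 40, 41} → SUM(m.amount)=800

Macau | 1000 ; Kyoto | 49 ; Porto | 109 ; Kyoto | 800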